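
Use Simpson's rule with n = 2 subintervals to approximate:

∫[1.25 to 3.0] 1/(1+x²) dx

f(x) = 1/(1+x²)
a = 1.25, b = 3.0, n = 2
h = (b - a)/n = 0.875000

Simpson's rule: (h/3)[f(x₀) + 4f(x₁) + 2f(x₂) + ... + f(xₙ)]

x_0 = 1.2500, f(x_0) = 0.390244, coefficient = 1
x_1 = 2.1250, f(x_1) = 0.181303, coefficient = 4
x_2 = 3.0000, f(x_2) = 0.100000, coefficient = 1

I ≈ (0.875000/3) × 1.215456 = 0.354508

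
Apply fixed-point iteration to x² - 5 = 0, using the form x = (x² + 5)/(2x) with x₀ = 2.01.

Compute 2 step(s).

Equation: x² - 5 = 0
Fixed-point form: x = (x² + 5)/(2x)
x₀ = 2.01

x_1 = g(2.010000) = 2.248781
x_2 = g(2.248781) = 2.236104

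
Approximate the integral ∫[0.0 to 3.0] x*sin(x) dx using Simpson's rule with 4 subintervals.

f(x) = x*sin(x)
a = 0.0, b = 3.0, n = 4
h = (b - a)/n = 0.750000

Simpson's rule: (h/3)[f(x₀) + 4f(x₁) + 2f(x₂) + ... + f(xₙ)]

x_0 = 0.0000, f(x_0) = 0.000000, coefficient = 1
x_1 = 0.7500, f(x_1) = 0.511229, coefficient = 4
x_2 = 1.5000, f(x_2) = 1.496242, coefficient = 2
x_3 = 2.2500, f(x_3) = 1.750665, coefficient = 4
x_4 = 3.0000, f(x_4) = 0.423360, coefficient = 1

I ≈ (0.750000/3) × 12.463420 = 3.115855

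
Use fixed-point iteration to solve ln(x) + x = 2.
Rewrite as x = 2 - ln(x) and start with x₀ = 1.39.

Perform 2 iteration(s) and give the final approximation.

Equation: ln(x) + x = 2
Fixed-point form: x = 2 - ln(x)
x₀ = 1.39

x_1 = g(1.390000) = 1.670696
x_2 = g(1.670696) = 1.486760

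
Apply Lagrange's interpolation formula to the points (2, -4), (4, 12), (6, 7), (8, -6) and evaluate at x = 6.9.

Lagrange interpolation formula:
P(x) = Σ yᵢ × Lᵢ(x)
where Lᵢ(x) = Π_{j≠i} (x - xⱼ)/(xᵢ - xⱼ)

L_0(6.9) = (6.9 - 4)/(2 - 4) × (6.9 - 6)/(2 - 6) × (6.9 - 8)/(2 - 8) = 0.059813
L_1(6.9) = (6.9 - 2)/(4 - 2) × (6.9 - 6)/(4 - 6) × (6.9 - 8)/(4 - 8) = -0.303188
L_2(6.9) = (6.9 - 2)/(6 - 2) × (6.9 - 4)/(6 - 4) × (6.9 - 8)/(6 - 8) = 0.976937
L_3(6.9) = (6.9 - 2)/(8 - 2) × (6.9 - 4)/(8 - 4) × (6.9 - 6)/(8 - 6) = 0.266438

P(6.9) = (-4)×L_0(6.9) + 12×L_1(6.9) + 7×L_2(6.9) + (-6)×L_3(6.9)
P(6.9) = 1.362437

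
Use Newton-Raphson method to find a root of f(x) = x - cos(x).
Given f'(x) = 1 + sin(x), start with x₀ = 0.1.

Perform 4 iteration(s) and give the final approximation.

f(x) = x - cos(x)
f'(x) = 1 + sin(x)
x₀ = 0.1

Newton-Raphson formula: x_{n+1} = x_n - f(x_n)/f'(x_n)

Iteration 1:
  f(0.100000) = -0.895004
  f'(0.100000) = 1.099833
  x_1 = 0.100000 - (-0.895004)/1.099833 = 0.913763
Iteration 2:
  f(0.913763) = 0.302993
  f'(0.913763) = 1.791808
  x_2 = 0.913763 - 0.302993/1.791808 = 0.744664
Iteration 3:
  f(0.744664) = 0.009349
  f'(0.744664) = 1.677725
  x_3 = 0.744664 - 0.009349/1.677725 = 0.739092
Iteration 4:
  f(0.739092) = 0.000011
  f'(0.739092) = 1.673617
  x_4 = 0.739092 - 0.000011/1.673617 = 0.739085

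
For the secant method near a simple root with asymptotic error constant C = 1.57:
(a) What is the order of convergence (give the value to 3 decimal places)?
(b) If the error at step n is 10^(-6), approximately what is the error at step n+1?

(a) Secant method has superlinear convergence with order φ = (1+√5)/2 ≈ 1.618.
    This means |e_{n+1}| ≈ C|e_n|^1.618.

(b) With |e_n| = 10^(-6) and C = 1.57:
    |e_{n+1}| ≈ 1.57 × (10^(-6))^1.618 = 1.57 × 10^(-9.71)

(a) ≈ 1.618 (golden ratio); (b) |e_{n+1}| ≈ 3.074e-10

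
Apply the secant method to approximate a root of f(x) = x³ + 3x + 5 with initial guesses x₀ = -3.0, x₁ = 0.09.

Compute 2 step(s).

f(x) = x³ + 3x + 5
x₀ = -3.0, x₁ = 0.09

Secant formula: x_{n+1} = x_n - f(x_n)(x_n - x_{n-1})/(f(x_n) - f(x_{n-1}))

Iteration 1:
  f(-3.000000) = -31.000000
  f(0.090000) = 5.270729
  x_2 = 0.090000 - 5.270729×(0.090000 - (-3.000000))/(5.270729 - (-31.000000))
       = -0.359027
Iteration 2:
  f(0.090000) = 5.270729
  f(-0.359027) = 3.876639
  x_3 = -0.359027 - 3.876639×(-0.359027 - 0.090000)/(3.876639 - 5.270729)
       = -1.607668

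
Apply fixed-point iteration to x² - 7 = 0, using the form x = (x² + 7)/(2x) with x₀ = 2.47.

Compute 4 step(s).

Equation: x² - 7 = 0
Fixed-point form: x = (x² + 7)/(2x)
x₀ = 2.47

x_1 = g(2.470000) = 2.652004
x_2 = g(2.652004) = 2.645759
x_3 = g(2.645759) = 2.645751
x_4 = g(2.645751) = 2.645751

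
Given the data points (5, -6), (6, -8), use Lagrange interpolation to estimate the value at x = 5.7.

Lagrange interpolation formula:
P(x) = Σ yᵢ × Lᵢ(x)
where Lᵢ(x) = Π_{j≠i} (x - xⱼ)/(xᵢ - xⱼ)

L_0(5.7) = (5.7 - 6)/(5 - 6) = 0.300000
L_1(5.7) = (5.7 - 5)/(6 - 5) = 0.700000

P(5.7) = (-6)×L_0(5.7) + (-8)×L_1(5.7)
P(5.7) = -7.400000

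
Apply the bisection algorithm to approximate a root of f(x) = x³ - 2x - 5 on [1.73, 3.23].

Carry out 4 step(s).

f(x) = x³ - 2x - 5
Initial interval: [1.73, 3.23]

Iteration 1:
  c_1 = (1.730000 + 3.230000)/2 = 2.480000
  f(c_1) = f(2.480000) = 5.292992
  f(a) × f(c) < 0, new interval: [1.730000, 2.480000]
Iteration 2:
  c_2 = (1.730000 + 2.480000)/2 = 2.105000
  f(c_2) = f(2.105000) = 0.117308
  f(a) × f(c) < 0, new interval: [1.730000, 2.105000]
Iteration 3:
  c_3 = (1.730000 + 2.105000)/2 = 1.917500
  f(c_3) = f(1.917500) = -1.784724
  f(a) × f(c) ≥ 0, new interval: [1.917500, 2.105000]
Iteration 4:
  c_4 = (1.917500 + 2.105000)/2 = 2.011250
  f(c_4) = f(2.011250) = -0.886739
  f(a) × f(c) ≥ 0, new interval: [2.011250, 2.105000]

After 4 iteration(s), the approximation is c_4 = 2.011250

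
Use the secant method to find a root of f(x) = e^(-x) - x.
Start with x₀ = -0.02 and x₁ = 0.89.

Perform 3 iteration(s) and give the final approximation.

f(x) = e^(-x) - x
x₀ = -0.02, x₁ = 0.89

Secant formula: x_{n+1} = x_n - f(x_n)(x_n - x_{n-1})/(f(x_n) - f(x_{n-1}))

Iteration 1:
  f(-0.020000) = 1.040201
  f(0.890000) = -0.479344
  x_2 = 0.890000 - (-0.479344)×(0.890000 - (-0.020000))/(-0.479344 - 1.040201)
       = 0.602938
Iteration 2:
  f(0.890000) = -0.479344
  f(0.602938) = -0.055737
  x_3 = 0.602938 - (-0.055737)×(0.602938 - 0.890000)/(-0.055737 - (-0.479344))
       = 0.565168
Iteration 3:
  f(0.602938) = -0.055737
  f(0.565168) = 0.003097
  x_4 = 0.565168 - 0.003097×(0.565168 - 0.602938)/(0.003097 - (-0.055737))
       = 0.567156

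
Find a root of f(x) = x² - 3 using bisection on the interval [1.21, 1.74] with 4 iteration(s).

f(x) = x² - 3
Initial interval: [1.21, 1.74]

Iteration 1:
  c_1 = (1.210000 + 1.740000)/2 = 1.475000
  f(c_1) = f(1.475000) = -0.824375
  f(a) × f(c) ≥ 0, new interval: [1.475000, 1.740000]
Iteration 2:
  c_2 = (1.475000 + 1.740000)/2 = 1.607500
  f(c_2) = f(1.607500) = -0.415944
  f(a) × f(c) ≥ 0, new interval: [1.607500, 1.740000]
Iteration 3:
  c_3 = (1.607500 + 1.740000)/2 = 1.673750
  f(c_3) = f(1.673750) = -0.198561
  f(a) × f(c) ≥ 0, new interval: [1.673750, 1.740000]
Iteration 4:
  c_4 = (1.673750 + 1.740000)/2 = 1.706875
  f(c_4) = f(1.706875) = -0.086578
  f(a) × f(c) ≥ 0, new interval: [1.706875, 1.740000]

After 4 iteration(s), the approximation is c_4 = 1.706875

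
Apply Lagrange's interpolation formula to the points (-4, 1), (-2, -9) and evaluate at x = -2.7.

Lagrange interpolation formula:
P(x) = Σ yᵢ × Lᵢ(x)
where Lᵢ(x) = Π_{j≠i} (x - xⱼ)/(xᵢ - xⱼ)

L_0(-2.7) = (-2.7 - (-2))/(-4 - (-2)) = 0.350000
L_1(-2.7) = (-2.7 - (-4))/(-2 - (-4)) = 0.650000

P(-2.7) = 1×L_0(-2.7) + (-9)×L_1(-2.7)
P(-2.7) = -5.500000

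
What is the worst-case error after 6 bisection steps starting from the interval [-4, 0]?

Bisection error bound: |error| ≤ (b-a)/2^n
|error| ≤ (0 - (-4))/2^6 = 4/2^6
|error| ≤ 0.0625000000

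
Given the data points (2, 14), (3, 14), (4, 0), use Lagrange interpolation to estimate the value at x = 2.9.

Lagrange interpolation formula:
P(x) = Σ yᵢ × Lᵢ(x)
where Lᵢ(x) = Π_{j≠i} (x - xⱼ)/(xᵢ - xⱼ)

L_0(2.9) = (2.9 - 3)/(2 - 3) × (2.9 - 4)/(2 - 4) = 0.055000
L_1(2.9) = (2.9 - 2)/(3 - 2) × (2.9 - 4)/(3 - 4) = 0.990000
L_2(2.9) = (2.9 - 2)/(4 - 2) × (2.9 - 3)/(4 - 3) = -0.045000

P(2.9) = 14×L_0(2.9) + 14×L_1(2.9) + 0×L_2(2.9)
P(2.9) = 14.630000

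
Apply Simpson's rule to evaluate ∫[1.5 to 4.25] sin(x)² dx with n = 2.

f(x) = sin(x)²
a = 1.5, b = 4.25, n = 2
h = (b - a)/n = 1.375000

Simpson's rule: (h/3)[f(x₀) + 4f(x₁) + 2f(x₂) + ... + f(xₙ)]

x_0 = 1.5000, f(x_0) = 0.994996, coefficient = 1
x_1 = 2.8750, f(x_1) = 0.069404, coefficient = 4
x_2 = 4.2500, f(x_2) = 0.801006, coefficient = 1

I ≈ (1.375000/3) × 2.073617 = 0.950408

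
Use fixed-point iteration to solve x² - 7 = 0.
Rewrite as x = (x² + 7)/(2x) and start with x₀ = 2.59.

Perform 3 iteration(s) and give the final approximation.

Equation: x² - 7 = 0
Fixed-point form: x = (x² + 7)/(2x)
x₀ = 2.59

x_1 = g(2.590000) = 2.646351
x_2 = g(2.646351) = 2.645751
x_3 = g(2.645751) = 2.645751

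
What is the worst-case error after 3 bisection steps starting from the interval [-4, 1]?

Bisection error bound: |error| ≤ (b-a)/2^n
|error| ≤ (1 - (-4))/2^3 = 5/2^3
|error| ≤ 0.6250000000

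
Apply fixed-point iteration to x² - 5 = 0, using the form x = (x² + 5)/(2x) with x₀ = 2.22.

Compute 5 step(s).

Equation: x² - 5 = 0
Fixed-point form: x = (x² + 5)/(2x)
x₀ = 2.22

x_1 = g(2.220000) = 2.236126
x_2 = g(2.236126) = 2.236068
x_3 = g(2.236068) = 2.236068
x_4 = g(2.236068) = 2.236068
x_5 = g(2.236068) = 2.236068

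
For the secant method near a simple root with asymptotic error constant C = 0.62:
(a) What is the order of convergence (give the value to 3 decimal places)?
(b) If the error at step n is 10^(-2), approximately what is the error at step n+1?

(a) Secant method has superlinear convergence with order φ = (1+√5)/2 ≈ 1.618.
    This means |e_{n+1}| ≈ C|e_n|^1.618.

(b) With |e_n| = 10^(-2) and C = 0.62:
    |e_{n+1}| ≈ 0.62 × (10^(-2))^1.618 = 0.62 × 10^(-3.24)

(a) ≈ 1.618 (golden ratio); (b) |e_{n+1}| ≈ 3.600e-04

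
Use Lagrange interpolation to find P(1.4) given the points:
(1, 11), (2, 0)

Lagrange interpolation formula:
P(x) = Σ yᵢ × Lᵢ(x)
where Lᵢ(x) = Π_{j≠i} (x - xⱼ)/(xᵢ - xⱼ)

L_0(1.4) = (1.4 - 2)/(1 - 2) = 0.600000
L_1(1.4) = (1.4 - 1)/(2 - 1) = 0.400000

P(1.4) = 11×L_0(1.4) + 0×L_1(1.4)
P(1.4) = 6.600000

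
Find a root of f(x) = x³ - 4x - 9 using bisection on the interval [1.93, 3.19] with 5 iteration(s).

f(x) = x³ - 4x - 9
Initial interval: [1.93, 3.19]

Iteration 1:
  c_1 = (1.930000 + 3.190000)/2 = 2.560000
  f(c_1) = f(2.560000) = -2.462784
  f(a) × f(c) ≥ 0, new interval: [2.560000, 3.190000]
Iteration 2:
  c_2 = (2.560000 + 3.190000)/2 = 2.875000
  f(c_2) = f(2.875000) = 3.263672
  f(a) × f(c) < 0, new interval: [2.560000, 2.875000]
Iteration 3:
  c_3 = (2.560000 + 2.875000)/2 = 2.717500
  f(c_3) = f(2.717500) = 0.198211
  f(a) × f(c) < 0, new interval: [2.560000, 2.717500]
Iteration 4:
  c_4 = (2.560000 + 2.717500)/2 = 2.638750
  f(c_4) = f(2.638750) = -1.181380
  f(a) × f(c) ≥ 0, new interval: [2.638750, 2.717500]
Iteration 5:
  c_5 = (2.638750 + 2.717500)/2 = 2.678125
  f(c_5) = f(2.678125) = -0.504041
  f(a) × f(c) ≥ 0, new interval: [2.678125, 2.717500]

After 5 iteration(s), the approximation is c_5 = 2.678125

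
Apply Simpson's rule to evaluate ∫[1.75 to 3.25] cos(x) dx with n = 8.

f(x) = cos(x)
a = 1.75, b = 3.25, n = 8
h = (b - a)/n = 0.187500

Simpson's rule: (h/3)[f(x₀) + 4f(x₁) + 2f(x₂) + ... + f(xₙ)]

x_0 = 1.7500, f(x_0) = -0.178246, coefficient = 1
x_1 = 1.9375, f(x_1) = -0.358540, coefficient = 4
x_2 = 2.1250, f(x_2) = -0.526266, coefficient = 2
x_3 = 2.3125, f(x_3) = -0.675545, coefficient = 4
x_4 = 2.5000, f(x_4) = -0.801144, coefficient = 2
x_5 = 2.6875, f(x_5) = -0.898659, coefficient = 4
x_6 = 2.8750, f(x_6) = -0.964674, coefficient = 2
x_7 = 3.0625, f(x_7) = -0.996874, coefficient = 4
x_8 = 3.2500, f(x_8) = -0.994130, coefficient = 1

I ≈ (0.187500/3) × -17.475018 = -1.092189
Exact value: -1.092181
Error: 0.000008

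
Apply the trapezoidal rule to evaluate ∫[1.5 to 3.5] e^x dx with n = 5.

f(x) = e^x
a = 1.5, b = 3.5, n = 5
h = (b - a)/n = 0.400000

Trapezoidal rule: (h/2)[f(x₀) + 2f(x₁) + 2f(x₂) + ... + f(xₙ)]

x_0 = 1.5000, f(x_0) = 4.481689, coefficient = 1
x_1 = 1.9000, f(x_1) = 6.685894, coefficient = 2
x_2 = 2.3000, f(x_2) = 9.974182, coefficient = 2
x_3 = 2.7000, f(x_3) = 14.879732, coefficient = 2
x_4 = 3.1000, f(x_4) = 22.197951, coefficient = 2
x_5 = 3.5000, f(x_5) = 33.115452, coefficient = 1

I ≈ (0.400000/2) × 145.072661 = 29.014532
Exact value: 28.633763
Error: 0.380769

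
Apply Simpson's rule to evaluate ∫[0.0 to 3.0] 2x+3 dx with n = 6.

f(x) = 2x+3
a = 0.0, b = 3.0, n = 6
h = (b - a)/n = 0.500000

Simpson's rule: (h/3)[f(x₀) + 4f(x₁) + 2f(x₂) + ... + f(xₙ)]

x_0 = 0.0000, f(x_0) = 3.000000, coefficient = 1
x_1 = 0.5000, f(x_1) = 4.000000, coefficient = 4
x_2 = 1.0000, f(x_2) = 5.000000, coefficient = 2
x_3 = 1.5000, f(x_3) = 6.000000, coefficient = 4
x_4 = 2.0000, f(x_4) = 7.000000, coefficient = 2
x_5 = 2.5000, f(x_5) = 8.000000, coefficient = 4
x_6 = 3.0000, f(x_6) = 9.000000, coefficient = 1

I ≈ (0.500000/3) × 108.000000 = 18.000000
Exact value: 18.000000
Error: 0.000000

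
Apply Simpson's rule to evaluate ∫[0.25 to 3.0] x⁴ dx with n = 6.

f(x) = x⁴
a = 0.25, b = 3.0, n = 6
h = (b - a)/n = 0.458333

Simpson's rule: (h/3)[f(x₀) + 4f(x₁) + 2f(x₂) + ... + f(xₙ)]

x_0 = 0.2500, f(x_0) = 0.003906, coefficient = 1
x_1 = 0.7083, f(x_1) = 0.251739, coefficient = 4
x_2 = 1.1667, f(x_2) = 1.852623, coefficient = 2
x_3 = 1.6250, f(x_3) = 6.972900, coefficient = 4
x_4 = 2.0833, f(x_4) = 18.838011, coefficient = 2
x_5 = 2.5417, f(x_5) = 41.732497, coefficient = 4
x_6 = 3.0000, f(x_6) = 81.000000, coefficient = 1

I ≈ (0.458333/3) × 318.213723 = 48.615985
Exact value: 48.599805
Error: 0.016181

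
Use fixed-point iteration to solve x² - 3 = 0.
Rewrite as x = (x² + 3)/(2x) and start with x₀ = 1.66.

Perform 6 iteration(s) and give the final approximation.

Equation: x² - 3 = 0
Fixed-point form: x = (x² + 3)/(2x)
x₀ = 1.66

x_1 = g(1.660000) = 1.733614
x_2 = g(1.733614) = 1.732052
x_3 = g(1.732052) = 1.732051
x_4 = g(1.732051) = 1.732051
x_5 = g(1.732051) = 1.732051
x_6 = g(1.732051) = 1.732051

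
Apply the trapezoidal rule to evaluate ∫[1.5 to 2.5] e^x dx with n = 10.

f(x) = e^x
a = 1.5, b = 2.5, n = 10
h = (b - a)/n = 0.100000

Trapezoidal rule: (h/2)[f(x₀) + 2f(x₁) + 2f(x₂) + ... + f(xₙ)]

x_0 = 1.5000, f(x_0) = 4.481689, coefficient = 1
x_1 = 1.6000, f(x_1) = 4.953032, coefficient = 2
x_2 = 1.7000, f(x_2) = 5.473947, coefficient = 2
x_3 = 1.8000, f(x_3) = 6.049647, coefficient = 2
x_4 = 1.9000, f(x_4) = 6.685894, coefficient = 2
x_5 = 2.0000, f(x_5) = 7.389056, coefficient = 2
x_6 = 2.1000, f(x_6) = 8.166170, coefficient = 2
x_7 = 2.2000, f(x_7) = 9.025013, coefficient = 2
x_8 = 2.3000, f(x_8) = 9.974182, coefficient = 2
x_9 = 2.4000, f(x_9) = 11.023176, coefficient = 2
x_10 = 2.5000, f(x_10) = 12.182494, coefficient = 1

I ≈ (0.100000/2) × 154.144423 = 7.707221
Exact value: 7.700805
Error: 0.006416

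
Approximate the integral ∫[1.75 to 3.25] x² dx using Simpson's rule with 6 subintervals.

f(x) = x²
a = 1.75, b = 3.25, n = 6
h = (b - a)/n = 0.250000

Simpson's rule: (h/3)[f(x₀) + 4f(x₁) + 2f(x₂) + ... + f(xₙ)]

x_0 = 1.7500, f(x_0) = 3.062500, coefficient = 1
x_1 = 2.0000, f(x_1) = 4.000000, coefficient = 4
x_2 = 2.2500, f(x_2) = 5.062500, coefficient = 2
x_3 = 2.5000, f(x_3) = 6.250000, coefficient = 4
x_4 = 2.7500, f(x_4) = 7.562500, coefficient = 2
x_5 = 3.0000, f(x_5) = 9.000000, coefficient = 4
x_6 = 3.2500, f(x_6) = 10.562500, coefficient = 1

I ≈ (0.250000/3) × 115.875000 = 9.656250
Exact value: 9.656250
Error: 0.000000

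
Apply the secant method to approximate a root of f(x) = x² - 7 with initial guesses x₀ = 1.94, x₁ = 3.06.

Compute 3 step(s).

f(x) = x² - 7
x₀ = 1.94, x₁ = 3.06

Secant formula: x_{n+1} = x_n - f(x_n)(x_n - x_{n-1})/(f(x_n) - f(x_{n-1}))

Iteration 1:
  f(1.940000) = -3.236400
  f(3.060000) = 2.363600
  x_2 = 3.060000 - 2.363600×(3.060000 - 1.940000)/(2.363600 - (-3.236400))
       = 2.587280
Iteration 2:
  f(3.060000) = 2.363600
  f(2.587280) = -0.305982
  x_3 = 2.587280 - (-0.305982)×(2.587280 - 3.060000)/(-0.305982 - 2.363600)
       = 2.641462
Iteration 3:
  f(2.587280) = -0.305982
  f(2.641462) = -0.022677
  x_4 = 2.641462 - (-0.022677)×(2.641462 - 2.587280)/(-0.022677 - (-0.305982))
       = 2.645799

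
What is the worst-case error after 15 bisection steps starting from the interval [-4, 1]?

Bisection error bound: |error| ≤ (b-a)/2^n
|error| ≤ (1 - (-4))/2^15 = 5/2^15
|error| ≤ 0.0001525879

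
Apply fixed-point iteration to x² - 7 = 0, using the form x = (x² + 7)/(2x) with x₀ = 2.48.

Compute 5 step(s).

Equation: x² - 7 = 0
Fixed-point form: x = (x² + 7)/(2x)
x₀ = 2.48

x_1 = g(2.480000) = 2.651290
x_2 = g(2.651290) = 2.645757
x_3 = g(2.645757) = 2.645751
x_4 = g(2.645751) = 2.645751
x_5 = g(2.645751) = 2.645751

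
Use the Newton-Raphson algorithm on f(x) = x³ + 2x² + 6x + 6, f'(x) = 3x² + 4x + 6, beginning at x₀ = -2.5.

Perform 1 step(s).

f(x) = x³ + 2x² + 6x + 6
f'(x) = 3x² + 4x + 6
x₀ = -2.5

Newton-Raphson formula: x_{n+1} = x_n - f(x_n)/f'(x_n)

Iteration 1:
  f(-2.500000) = -12.125000
  f'(-2.500000) = 14.750000
  x_1 = -2.500000 - (-12.125000)/14.750000 = -1.677966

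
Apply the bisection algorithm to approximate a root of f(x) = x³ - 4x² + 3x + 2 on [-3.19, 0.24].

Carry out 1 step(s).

f(x) = x³ - 4x² + 3x + 2
Initial interval: [-3.19, 0.24]

Iteration 1:
  c_1 = (-3.190000 + 0.240000)/2 = -1.475000
  f(c_1) = f(-1.475000) = -14.336547
  f(a) × f(c) ≥ 0, new interval: [-1.475000, 0.240000]

After 1 iteration(s), the approximation is c_1 = -1.475000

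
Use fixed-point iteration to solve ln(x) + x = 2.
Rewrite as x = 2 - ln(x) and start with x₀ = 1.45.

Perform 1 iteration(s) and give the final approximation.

Equation: ln(x) + x = 2
Fixed-point form: x = 2 - ln(x)
x₀ = 1.45

x_1 = g(1.450000) = 1.628436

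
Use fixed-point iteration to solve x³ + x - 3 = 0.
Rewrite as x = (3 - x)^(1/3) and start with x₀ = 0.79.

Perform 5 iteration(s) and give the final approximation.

Equation: x³ + x - 3 = 0
Fixed-point form: x = (3 - x)^(1/3)
x₀ = 0.79

x_1 = g(0.790000) = 1.302559
x_2 = g(1.302559) = 1.192884
x_3 = g(1.192884) = 1.218041
x_4 = g(1.218041) = 1.212363
x_5 = g(1.212363) = 1.213649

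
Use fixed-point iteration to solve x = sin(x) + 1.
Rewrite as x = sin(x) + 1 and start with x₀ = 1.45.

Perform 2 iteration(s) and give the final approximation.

Equation: x = sin(x) + 1
Fixed-point form: x = sin(x) + 1
x₀ = 1.45

x_1 = g(1.450000) = 1.992713
x_2 = g(1.992713) = 1.912306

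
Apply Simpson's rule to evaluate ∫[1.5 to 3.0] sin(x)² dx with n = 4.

f(x) = sin(x)²
a = 1.5, b = 3.0, n = 4
h = (b - a)/n = 0.375000

Simpson's rule: (h/3)[f(x₀) + 4f(x₁) + 2f(x₂) + ... + f(xₙ)]

x_0 = 1.5000, f(x_0) = 0.994996, coefficient = 1
x_1 = 1.8750, f(x_1) = 0.910280, coefficient = 4
x_2 = 2.2500, f(x_2) = 0.605398, coefficient = 2
x_3 = 2.6250, f(x_3) = 0.243957, coefficient = 4
x_4 = 3.0000, f(x_4) = 0.019915, coefficient = 1

I ≈ (0.375000/3) × 6.842655 = 0.855332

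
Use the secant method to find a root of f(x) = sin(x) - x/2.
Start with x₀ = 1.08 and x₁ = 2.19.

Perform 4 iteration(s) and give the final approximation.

f(x) = sin(x) - x/2
x₀ = 1.08, x₁ = 2.19

Secant formula: x_{n+1} = x_n - f(x_n)(x_n - x_{n-1})/(f(x_n) - f(x_{n-1}))

Iteration 1:
  f(1.080000) = 0.341958
  f(2.190000) = -0.280659
  x_2 = 2.190000 - (-0.280659)×(2.190000 - 1.080000)/(-0.280659 - 0.341958)
       = 1.689642
Iteration 2:
  f(2.190000) = -0.280659
  f(1.689642) = 0.148125
  x_3 = 1.689642 - 0.148125×(1.689642 - 2.190000)/(0.148125 - (-0.280659))
       = 1.862493
Iteration 3:
  f(1.689642) = 0.148125
  f(1.862493) = 0.026511
  x_4 = 1.862493 - 0.026511×(1.862493 - 1.689642)/(0.026511 - 0.148125)
       = 1.900173
Iteration 4:
  f(1.862493) = 0.026511
  f(1.900173) = -0.003842
  x_5 = 1.900173 - (-0.003842)×(1.900173 - 1.862493)/(-0.003842 - 0.026511)
       = 1.895403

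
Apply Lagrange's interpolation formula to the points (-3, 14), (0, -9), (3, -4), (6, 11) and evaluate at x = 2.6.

Lagrange interpolation formula:
P(x) = Σ yᵢ × Lᵢ(x)
where Lᵢ(x) = Π_{j≠i} (x - xⱼ)/(xᵢ - xⱼ)

L_0(2.6) = (2.6 - 0)/(-3 - 0) × (2.6 - 3)/(-3 - 3) × (2.6 - 6)/(-3 - 6) = -0.021827
L_1(2.6) = (2.6 - (-3))/(0 - (-3)) × (2.6 - 3)/(0 - 3) × (2.6 - 6)/(0 - 6) = 0.141037
L_2(2.6) = (2.6 - (-3))/(3 - (-3)) × (2.6 - 0)/(3 - 0) × (2.6 - 6)/(3 - 6) = 0.916741
L_3(2.6) = (2.6 - (-3))/(6 - (-3)) × (2.6 - 0)/(6 - 0) × (2.6 - 3)/(6 - 3) = -0.035951

P(2.6) = 14×L_0(2.6) + (-9)×L_1(2.6) + (-4)×L_2(2.6) + 11×L_3(2.6)
P(2.6) = -5.637333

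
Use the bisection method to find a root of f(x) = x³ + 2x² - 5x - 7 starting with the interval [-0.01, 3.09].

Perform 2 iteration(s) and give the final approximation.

f(x) = x³ + 2x² - 5x - 7
Initial interval: [-0.01, 3.09]

Iteration 1:
  c_1 = (-0.010000 + 3.090000)/2 = 1.540000
  f(c_1) = f(1.540000) = -6.304536
  f(a) × f(c) ≥ 0, new interval: [1.540000, 3.090000]
Iteration 2:
  c_2 = (1.540000 + 3.090000)/2 = 2.315000
  f(c_2) = f(2.315000) = 4.550056
  f(a) × f(c) < 0, new interval: [1.540000, 2.315000]

After 2 iteration(s), the approximation is c_2 = 2.315000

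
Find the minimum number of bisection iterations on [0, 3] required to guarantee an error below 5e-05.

We need (b-a)/2^n ≤ 5e-05
(3 - 0)/2^n ≤ 5e-05
3/2^n ≤ 5e-05
2^n ≥ 60000
n ≥ log₂(60000) = 15.87
n ≥ 16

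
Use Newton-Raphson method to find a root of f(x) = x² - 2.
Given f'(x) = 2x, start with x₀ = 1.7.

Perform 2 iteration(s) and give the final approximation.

f(x) = x² - 2
f'(x) = 2x
x₀ = 1.7

Newton-Raphson formula: x_{n+1} = x_n - f(x_n)/f'(x_n)

Iteration 1:
  f(1.700000) = 0.890000
  f'(1.700000) = 3.400000
  x_1 = 1.700000 - 0.890000/3.400000 = 1.438235
Iteration 2:
  f(1.438235) = 0.068521
  f'(1.438235) = 2.876471
  x_2 = 1.438235 - 0.068521/2.876471 = 1.414414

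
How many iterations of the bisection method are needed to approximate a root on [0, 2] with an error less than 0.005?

We need (b-a)/2^n ≤ 0.005
(2 - 0)/2^n ≤ 0.005
2/2^n ≤ 0.005
2^n ≥ 400
n ≥ log₂(400) = 8.64
n ≥ 9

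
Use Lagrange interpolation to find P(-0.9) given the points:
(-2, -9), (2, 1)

Lagrange interpolation formula:
P(x) = Σ yᵢ × Lᵢ(x)
where Lᵢ(x) = Π_{j≠i} (x - xⱼ)/(xᵢ - xⱼ)

L_0(-0.9) = (-0.9 - 2)/(-2 - 2) = 0.725000
L_1(-0.9) = (-0.9 - (-2))/(2 - (-2)) = 0.275000

P(-0.9) = (-9)×L_0(-0.9) + 1×L_1(-0.9)
P(-0.9) = -6.250000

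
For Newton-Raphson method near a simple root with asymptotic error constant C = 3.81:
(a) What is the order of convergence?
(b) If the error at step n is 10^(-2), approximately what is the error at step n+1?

(a) Newton-Raphson has quadratic (order 2) convergence near simple roots.
    This means |e_{n+1}| ≈ C|e_n|².

(b) With |e_n| = 10^(-2) and C = 3.81:
    |e_{n+1}| ≈ 3.81 × (10^(-2))² = 3.81 × 10^(-4)

(a) 2 (quadratic); (b) |e_{n+1}| ≈ 3.810e-04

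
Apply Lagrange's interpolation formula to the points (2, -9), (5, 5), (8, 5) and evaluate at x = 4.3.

Lagrange interpolation formula:
P(x) = Σ yᵢ × Lᵢ(x)
where Lᵢ(x) = Π_{j≠i} (x - xⱼ)/(xᵢ - xⱼ)

L_0(4.3) = (4.3 - 5)/(2 - 5) × (4.3 - 8)/(2 - 8) = 0.143889
L_1(4.3) = (4.3 - 2)/(5 - 2) × (4.3 - 8)/(5 - 8) = 0.945556
L_2(4.3) = (4.3 - 2)/(8 - 2) × (4.3 - 5)/(8 - 5) = -0.089444

P(4.3) = (-9)×L_0(4.3) + 5×L_1(4.3) + 5×L_2(4.3)
P(4.3) = 2.985556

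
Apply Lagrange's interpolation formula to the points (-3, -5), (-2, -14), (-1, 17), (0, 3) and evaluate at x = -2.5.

Lagrange interpolation formula:
P(x) = Σ yᵢ × Lᵢ(x)
where Lᵢ(x) = Π_{j≠i} (x - xⱼ)/(xᵢ - xⱼ)

L_0(-2.5) = (-2.5 - (-2))/(-3 - (-2)) × (-2.5 - (-1))/(-3 - (-1)) × (-2.5 - 0)/(-3 - 0) = 0.312500
L_1(-2.5) = (-2.5 - (-3))/(-2 - (-3)) × (-2.5 - (-1))/(-2 - (-1)) × (-2.5 - 0)/(-2 - 0) = 0.937500
L_2(-2.5) = (-2.5 - (-3))/(-1 - (-3)) × (-2.5 - (-2))/(-1 - (-2)) × (-2.5 - 0)/(-1 - 0) = -0.312500
L_3(-2.5) = (-2.5 - (-3))/(0 - (-3)) × (-2.5 - (-2))/(0 - (-2)) × (-2.5 - (-1))/(0 - (-1)) = 0.062500

P(-2.5) = (-5)×L_0(-2.5) + (-14)×L_1(-2.5) + 17×L_2(-2.5) + 3×L_3(-2.5)
P(-2.5) = -19.812500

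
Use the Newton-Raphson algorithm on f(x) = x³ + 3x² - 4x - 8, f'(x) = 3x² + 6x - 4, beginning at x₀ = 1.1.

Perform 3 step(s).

f(x) = x³ + 3x² - 4x - 8
f'(x) = 3x² + 6x - 4
x₀ = 1.1

Newton-Raphson formula: x_{n+1} = x_n - f(x_n)/f'(x_n)

Iteration 1:
  f(1.100000) = -7.439000
  f'(1.100000) = 6.230000
  x_1 = 1.100000 - (-7.439000)/6.230000 = 2.294061
Iteration 2:
  f(2.294061) = 10.684895
  f'(2.294061) = 25.552514
  x_2 = 2.294061 - 10.684895/25.552514 = 1.875907
Iteration 3:
  f(1.875907) = 1.654814
  f'(1.875907) = 17.812517
  x_3 = 1.875907 - 1.654814/17.812517 = 1.783005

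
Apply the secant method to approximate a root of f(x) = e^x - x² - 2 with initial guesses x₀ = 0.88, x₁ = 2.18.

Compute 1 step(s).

f(x) = e^x - x² - 2
x₀ = 0.88, x₁ = 2.18

Secant formula: x_{n+1} = x_n - f(x_n)(x_n - x_{n-1})/(f(x_n) - f(x_{n-1}))

Iteration 1:
  f(0.880000) = -0.363500
  f(2.180000) = 2.093906
  x_2 = 2.180000 - 2.093906×(2.180000 - 0.880000)/(2.093906 - (-0.363500))
       = 1.072296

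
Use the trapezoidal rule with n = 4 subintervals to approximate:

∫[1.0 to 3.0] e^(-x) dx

f(x) = e^(-x)
a = 1.0, b = 3.0, n = 4
h = (b - a)/n = 0.500000

Trapezoidal rule: (h/2)[f(x₀) + 2f(x₁) + 2f(x₂) + ... + f(xₙ)]

x_0 = 1.0000, f(x_0) = 0.367879, coefficient = 1
x_1 = 1.5000, f(x_1) = 0.223130, coefficient = 2
x_2 = 2.0000, f(x_2) = 0.135335, coefficient = 2
x_3 = 2.5000, f(x_3) = 0.082085, coefficient = 2
x_4 = 3.0000, f(x_4) = 0.049787, coefficient = 1

I ≈ (0.500000/2) × 1.298767 = 0.324692
Exact value: 0.318092
Error: 0.006599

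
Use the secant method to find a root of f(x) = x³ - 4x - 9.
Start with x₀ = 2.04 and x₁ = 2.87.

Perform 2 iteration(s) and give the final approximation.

f(x) = x³ - 4x - 9
x₀ = 2.04, x₁ = 2.87

Secant formula: x_{n+1} = x_n - f(x_n)(x_n - x_{n-1})/(f(x_n) - f(x_{n-1}))

Iteration 1:
  f(2.040000) = -8.670336
  f(2.870000) = 3.159903
  x_2 = 2.870000 - 3.159903×(2.870000 - 2.040000)/(3.159903 - (-8.670336))
       = 2.648304
Iteration 2:
  f(2.870000) = 3.159903
  f(2.648304) = -1.019303
  x_3 = 2.648304 - (-1.019303)×(2.648304 - 2.870000)/(-1.019303 - 3.159903)
       = 2.702375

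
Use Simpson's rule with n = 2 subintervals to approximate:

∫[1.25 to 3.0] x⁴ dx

f(x) = x⁴
a = 1.25, b = 3.0, n = 2
h = (b - a)/n = 0.875000

Simpson's rule: (h/3)[f(x₀) + 4f(x₁) + 2f(x₂) + ... + f(xₙ)]

x_0 = 1.2500, f(x_0) = 2.441406, coefficient = 1
x_1 = 2.1250, f(x_1) = 20.390869, coefficient = 4
x_2 = 3.0000, f(x_2) = 81.000000, coefficient = 1

I ≈ (0.875000/3) × 165.004883 = 48.126424
Exact value: 47.989648
Error: 0.136776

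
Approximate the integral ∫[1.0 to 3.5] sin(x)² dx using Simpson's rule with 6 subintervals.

f(x) = sin(x)²
a = 1.0, b = 3.5, n = 6
h = (b - a)/n = 0.416667

Simpson's rule: (h/3)[f(x₀) + 4f(x₁) + 2f(x₂) + ... + f(xₙ)]

x_0 = 1.0000, f(x_0) = 0.708073, coefficient = 1
x_1 = 1.4167, f(x_1) = 0.976432, coefficient = 4
x_2 = 1.8333, f(x_2) = 0.932643, coefficient = 2
x_3 = 2.2500, f(x_3) = 0.605398, coefficient = 4
x_4 = 2.6667, f(x_4) = 0.209098, coefficient = 2
x_5 = 3.0833, f(x_5) = 0.003390, coefficient = 4
x_6 = 3.5000, f(x_6) = 0.123049, coefficient = 1

I ≈ (0.416667/3) × 9.455485 = 1.313262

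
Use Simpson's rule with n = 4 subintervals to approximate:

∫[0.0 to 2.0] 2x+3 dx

f(x) = 2x+3
a = 0.0, b = 2.0, n = 4
h = (b - a)/n = 0.500000

Simpson's rule: (h/3)[f(x₀) + 4f(x₁) + 2f(x₂) + ... + f(xₙ)]

x_0 = 0.0000, f(x_0) = 3.000000, coefficient = 1
x_1 = 0.5000, f(x_1) = 4.000000, coefficient = 4
x_2 = 1.0000, f(x_2) = 5.000000, coefficient = 2
x_3 = 1.5000, f(x_3) = 6.000000, coefficient = 4
x_4 = 2.0000, f(x_4) = 7.000000, coefficient = 1

I ≈ (0.500000/3) × 60.000000 = 10.000000
Exact value: 10.000000
Error: 0.000000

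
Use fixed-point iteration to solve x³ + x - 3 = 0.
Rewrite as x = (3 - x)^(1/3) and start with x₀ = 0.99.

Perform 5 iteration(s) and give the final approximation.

Equation: x³ + x - 3 = 0
Fixed-point form: x = (3 - x)^(1/3)
x₀ = 0.99

x_1 = g(0.990000) = 1.262017
x_2 = g(1.262017) = 1.202306
x_3 = g(1.202306) = 1.215921
x_4 = g(1.215921) = 1.212843
x_5 = g(1.212843) = 1.213540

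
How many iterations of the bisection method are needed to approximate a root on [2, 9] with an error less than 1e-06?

We need (b-a)/2^n ≤ 1e-06
(9 - 2)/2^n ≤ 1e-06
7/2^n ≤ 1e-06
2^n ≥ 7000000
n ≥ log₂(7000000) = 22.74
n ≥ 23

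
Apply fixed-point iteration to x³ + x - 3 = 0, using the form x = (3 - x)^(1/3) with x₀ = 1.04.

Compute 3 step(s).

Equation: x³ + x - 3 = 0
Fixed-point form: x = (3 - x)^(1/3)
x₀ = 1.04

x_1 = g(1.040000) = 1.251465
x_2 = g(1.251465) = 1.204735
x_3 = g(1.204735) = 1.215373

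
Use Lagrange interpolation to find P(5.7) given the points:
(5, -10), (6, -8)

Lagrange interpolation formula:
P(x) = Σ yᵢ × Lᵢ(x)
where Lᵢ(x) = Π_{j≠i} (x - xⱼ)/(xᵢ - xⱼ)

L_0(5.7) = (5.7 - 6)/(5 - 6) = 0.300000
L_1(5.7) = (5.7 - 5)/(6 - 5) = 0.700000

P(5.7) = (-10)×L_0(5.7) + (-8)×L_1(5.7)
P(5.7) = -8.600000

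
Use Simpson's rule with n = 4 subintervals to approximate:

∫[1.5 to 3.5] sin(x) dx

f(x) = sin(x)
a = 1.5, b = 3.5, n = 4
h = (b - a)/n = 0.500000

Simpson's rule: (h/3)[f(x₀) + 4f(x₁) + 2f(x₂) + ... + f(xₙ)]

x_0 = 1.5000, f(x_0) = 0.997495, coefficient = 1
x_1 = 2.0000, f(x_1) = 0.909297, coefficient = 4
x_2 = 2.5000, f(x_2) = 0.598472, coefficient = 2
x_3 = 3.0000, f(x_3) = 0.141120, coefficient = 4
x_4 = 3.5000, f(x_4) = -0.350783, coefficient = 1

I ≈ (0.500000/3) × 6.045326 = 1.007554
Exact value: 1.007194
Error: 0.000360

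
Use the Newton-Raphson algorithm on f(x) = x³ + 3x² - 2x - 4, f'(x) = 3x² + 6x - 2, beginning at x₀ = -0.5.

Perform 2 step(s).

f(x) = x³ + 3x² - 2x - 4
f'(x) = 3x² + 6x - 2
x₀ = -0.5

Newton-Raphson formula: x_{n+1} = x_n - f(x_n)/f'(x_n)

Iteration 1:
  f(-0.500000) = -2.375000
  f'(-0.500000) = -4.250000
  x_1 = -0.500000 - (-2.375000)/(-4.250000) = -1.058824
Iteration 2:
  f(-1.058824) = 0.293914
  f'(-1.058824) = -4.989619
  x_2 = -1.058824 - 0.293914/(-4.989619) = -0.999918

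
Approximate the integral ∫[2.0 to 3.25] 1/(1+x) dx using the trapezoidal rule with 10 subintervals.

f(x) = 1/(1+x)
a = 2.0, b = 3.25, n = 10
h = (b - a)/n = 0.125000

Trapezoidal rule: (h/2)[f(x₀) + 2f(x₁) + 2f(x₂) + ... + f(xₙ)]

x_0 = 2.0000, f(x_0) = 0.333333, coefficient = 1
x_1 = 2.1250, f(x_1) = 0.320000, coefficient = 2
x_2 = 2.2500, f(x_2) = 0.307692, coefficient = 2
x_3 = 2.3750, f(x_3) = 0.296296, coefficient = 2
x_4 = 2.5000, f(x_4) = 0.285714, coefficient = 2
x_5 = 2.6250, f(x_5) = 0.275862, coefficient = 2
x_6 = 2.7500, f(x_6) = 0.266667, coefficient = 2
x_7 = 2.8750, f(x_7) = 0.258065, coefficient = 2
x_8 = 3.0000, f(x_8) = 0.250000, coefficient = 2
x_9 = 3.1250, f(x_9) = 0.242424, coefficient = 2
x_10 = 3.2500, f(x_10) = 0.235294, coefficient = 1

I ≈ (0.125000/2) × 5.574068 = 0.348379
Exact value: 0.348307
Error: 0.000073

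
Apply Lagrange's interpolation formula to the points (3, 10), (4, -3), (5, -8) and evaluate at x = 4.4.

Lagrange interpolation formula:
P(x) = Σ yᵢ × Lᵢ(x)
where Lᵢ(x) = Π_{j≠i} (x - xⱼ)/(xᵢ - xⱼ)

L_0(4.4) = (4.4 - 4)/(3 - 4) × (4.4 - 5)/(3 - 5) = -0.120000
L_1(4.4) = (4.4 - 3)/(4 - 3) × (4.4 - 5)/(4 - 5) = 0.840000
L_2(4.4) = (4.4 - 3)/(5 - 3) × (4.4 - 4)/(5 - 4) = 0.280000

P(4.4) = 10×L_0(4.4) + (-3)×L_1(4.4) + (-8)×L_2(4.4)
P(4.4) = -5.960000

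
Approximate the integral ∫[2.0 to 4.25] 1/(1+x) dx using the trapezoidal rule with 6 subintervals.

f(x) = 1/(1+x)
a = 2.0, b = 4.25, n = 6
h = (b - a)/n = 0.375000

Trapezoidal rule: (h/2)[f(x₀) + 2f(x₁) + 2f(x₂) + ... + f(xₙ)]

x_0 = 2.0000, f(x_0) = 0.333333, coefficient = 1
x_1 = 2.3750, f(x_1) = 0.296296, coefficient = 2
x_2 = 2.7500, f(x_2) = 0.266667, coefficient = 2
x_3 = 3.1250, f(x_3) = 0.242424, coefficient = 2
x_4 = 3.5000, f(x_4) = 0.222222, coefficient = 2
x_5 = 3.8750, f(x_5) = 0.205128, coefficient = 2
x_6 = 4.2500, f(x_6) = 0.190476, coefficient = 1

I ≈ (0.375000/2) × 2.989285 = 0.560491
Exact value: 0.559616
Error: 0.000875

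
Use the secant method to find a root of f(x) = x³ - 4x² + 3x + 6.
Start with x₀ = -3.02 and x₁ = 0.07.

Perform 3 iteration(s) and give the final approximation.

f(x) = x³ - 4x² + 3x + 6
x₀ = -3.02, x₁ = 0.07

Secant formula: x_{n+1} = x_n - f(x_n)(x_n - x_{n-1})/(f(x_n) - f(x_{n-1}))

Iteration 1:
  f(-3.020000) = -67.085208
  f(0.070000) = 6.190743
  x_2 = 0.070000 - 6.190743×(0.070000 - (-3.020000))/(6.190743 - (-67.085208))
       = -0.191060
Iteration 2:
  f(0.070000) = 6.190743
  f(-0.191060) = 5.273831
  x_3 = -0.191060 - 5.273831×(-0.191060 - 0.070000)/(5.273831 - 6.190743)
       = -1.692605
Iteration 3:
  f(-0.191060) = 5.273831
  f(-1.692605) = -15.386635
  x_4 = -1.692605 - (-15.386635)×(-1.692605 - (-0.191060))/(-15.386635 - 5.273831)
       = -0.574347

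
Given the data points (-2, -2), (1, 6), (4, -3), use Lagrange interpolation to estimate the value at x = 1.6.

Lagrange interpolation formula:
P(x) = Σ yᵢ × Lᵢ(x)
where Lᵢ(x) = Π_{j≠i} (x - xⱼ)/(xᵢ - xⱼ)

L_0(1.6) = (1.6 - 1)/(-2 - 1) × (1.6 - 4)/(-2 - 4) = -0.080000
L_1(1.6) = (1.6 - (-2))/(1 - (-2)) × (1.6 - 4)/(1 - 4) = 0.960000
L_2(1.6) = (1.6 - (-2))/(4 - (-2)) × (1.6 - 1)/(4 - 1) = 0.120000

P(1.6) = (-2)×L_0(1.6) + 6×L_1(1.6) + (-3)×L_2(1.6)
P(1.6) = 5.560000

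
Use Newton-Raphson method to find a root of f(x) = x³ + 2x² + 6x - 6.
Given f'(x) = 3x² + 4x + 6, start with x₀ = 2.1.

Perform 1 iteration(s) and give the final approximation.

f(x) = x³ + 2x² + 6x - 6
f'(x) = 3x² + 4x + 6
x₀ = 2.1

Newton-Raphson formula: x_{n+1} = x_n - f(x_n)/f'(x_n)

Iteration 1:
  f(2.100000) = 24.681000
  f'(2.100000) = 27.630000
  x_1 = 2.100000 - 24.681000/27.630000 = 1.206732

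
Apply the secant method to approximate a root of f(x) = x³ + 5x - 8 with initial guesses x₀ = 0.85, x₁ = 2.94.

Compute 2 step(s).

f(x) = x³ + 5x - 8
x₀ = 0.85, x₁ = 2.94

Secant formula: x_{n+1} = x_n - f(x_n)(x_n - x_{n-1})/(f(x_n) - f(x_{n-1}))

Iteration 1:
  f(0.850000) = -3.135875
  f(2.940000) = 32.112184
  x_2 = 2.940000 - 32.112184×(2.940000 - 0.850000)/(32.112184 - (-3.135875))
       = 1.035939
Iteration 2:
  f(2.940000) = 32.112184
  f(1.035939) = -1.708569
  x_3 = 1.035939 - (-1.708569)×(1.035939 - 2.940000)/(-1.708569 - 32.112184)
       = 1.132129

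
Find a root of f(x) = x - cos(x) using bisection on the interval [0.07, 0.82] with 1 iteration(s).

f(x) = x - cos(x)
Initial interval: [0.07, 0.82]

Iteration 1:
  c_1 = (0.070000 + 0.820000)/2 = 0.445000
  f(c_1) = f(0.445000) = -0.457611
  f(a) × f(c) ≥ 0, new interval: [0.445000, 0.820000]

After 1 iteration(s), the approximation is c_1 = 0.445000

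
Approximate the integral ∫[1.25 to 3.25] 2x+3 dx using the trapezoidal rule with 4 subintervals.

f(x) = 2x+3
a = 1.25, b = 3.25, n = 4
h = (b - a)/n = 0.500000

Trapezoidal rule: (h/2)[f(x₀) + 2f(x₁) + 2f(x₂) + ... + f(xₙ)]

x_0 = 1.2500, f(x_0) = 5.500000, coefficient = 1
x_1 = 1.7500, f(x_1) = 6.500000, coefficient = 2
x_2 = 2.2500, f(x_2) = 7.500000, coefficient = 2
x_3 = 2.7500, f(x_3) = 8.500000, coefficient = 2
x_4 = 3.2500, f(x_4) = 9.500000, coefficient = 1

I ≈ (0.500000/2) × 60.000000 = 15.000000
Exact value: 15.000000
Error: 0.000000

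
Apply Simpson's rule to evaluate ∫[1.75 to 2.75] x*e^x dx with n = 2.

f(x) = x*e^x
a = 1.75, b = 2.75, n = 2
h = (b - a)/n = 0.500000

Simpson's rule: (h/3)[f(x₀) + 4f(x₁) + 2f(x₂) + ... + f(xₙ)]

x_0 = 1.7500, f(x_0) = 10.070555, coefficient = 1
x_1 = 2.2500, f(x_1) = 21.347406, coefficient = 4
x_2 = 2.7500, f(x_2) = 43.017238, coefficient = 1

I ≈ (0.500000/3) × 138.477415 = 23.079569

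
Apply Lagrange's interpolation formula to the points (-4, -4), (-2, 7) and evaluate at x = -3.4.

Lagrange interpolation formula:
P(x) = Σ yᵢ × Lᵢ(x)
where Lᵢ(x) = Π_{j≠i} (x - xⱼ)/(xᵢ - xⱼ)

L_0(-3.4) = (-3.4 - (-2))/(-4 - (-2)) = 0.700000
L_1(-3.4) = (-3.4 - (-4))/(-2 - (-4)) = 0.300000

P(-3.4) = (-4)×L_0(-3.4) + 7×L_1(-3.4)
P(-3.4) = -0.700000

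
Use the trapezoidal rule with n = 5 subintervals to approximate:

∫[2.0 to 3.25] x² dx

f(x) = x²
a = 2.0, b = 3.25, n = 5
h = (b - a)/n = 0.250000

Trapezoidal rule: (h/2)[f(x₀) + 2f(x₁) + 2f(x₂) + ... + f(xₙ)]

x_0 = 2.0000, f(x_0) = 4.000000, coefficient = 1
x_1 = 2.2500, f(x_1) = 5.062500, coefficient = 2
x_2 = 2.5000, f(x_2) = 6.250000, coefficient = 2
x_3 = 2.7500, f(x_3) = 7.562500, coefficient = 2
x_4 = 3.0000, f(x_4) = 9.000000, coefficient = 2
x_5 = 3.2500, f(x_5) = 10.562500, coefficient = 1

I ≈ (0.250000/2) × 70.312500 = 8.789062
Exact value: 8.776042
Error: 0.013021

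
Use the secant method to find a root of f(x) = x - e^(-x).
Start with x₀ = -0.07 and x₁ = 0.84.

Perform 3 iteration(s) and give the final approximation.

f(x) = x - e^(-x)
x₀ = -0.07, x₁ = 0.84

Secant formula: x_{n+1} = x_n - f(x_n)(x_n - x_{n-1})/(f(x_n) - f(x_{n-1}))

Iteration 1:
  f(-0.070000) = -1.142508
  f(0.840000) = 0.408289
  x_2 = 0.840000 - 0.408289×(0.840000 - (-0.070000))/(0.408289 - (-1.142508))
       = 0.600418
Iteration 2:
  f(0.840000) = 0.408289
  f(0.600418) = 0.051836
  x_3 = 0.600418 - 0.051836×(0.600418 - 0.840000)/(0.051836 - 0.408289)
       = 0.565578
Iteration 3:
  f(0.600418) = 0.051836
  f(0.565578) = -0.002454
  x_4 = 0.565578 - (-0.002454)×(0.565578 - 0.600418)/(-0.002454 - 0.051836)
       = 0.567153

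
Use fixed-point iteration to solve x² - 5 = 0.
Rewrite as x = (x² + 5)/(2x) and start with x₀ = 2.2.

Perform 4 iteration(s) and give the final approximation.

Equation: x² - 5 = 0
Fixed-point form: x = (x² + 5)/(2x)
x₀ = 2.2

x_1 = g(2.200000) = 2.236364
x_2 = g(2.236364) = 2.236068
x_3 = g(2.236068) = 2.236068
x_4 = g(2.236068) = 2.236068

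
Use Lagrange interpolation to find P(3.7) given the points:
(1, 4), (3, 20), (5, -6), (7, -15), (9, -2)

Lagrange interpolation formula:
P(x) = Σ yᵢ × Lᵢ(x)
where Lᵢ(x) = Π_{j≠i} (x - xⱼ)/(xᵢ - xⱼ)

L_0(3.7) = (3.7 - 3)/(1 - 3) × (3.7 - 5)/(1 - 5) × (3.7 - 7)/(1 - 7) × (3.7 - 9)/(1 - 9) = -0.041448
L_1(3.7) = (3.7 - 1)/(3 - 1) × (3.7 - 5)/(3 - 5) × (3.7 - 7)/(3 - 7) × (3.7 - 9)/(3 - 9) = 0.639478
L_2(3.7) = (3.7 - 1)/(5 - 1) × (3.7 - 3)/(5 - 3) × (3.7 - 7)/(5 - 7) × (3.7 - 9)/(5 - 9) = 0.516502
L_3(3.7) = (3.7 - 1)/(7 - 1) × (3.7 - 3)/(7 - 3) × (3.7 - 5)/(7 - 5) × (3.7 - 9)/(7 - 9) = -0.135647
L_4(3.7) = (3.7 - 1)/(9 - 1) × (3.7 - 3)/(9 - 3) × (3.7 - 5)/(9 - 5) × (3.7 - 7)/(9 - 7) = 0.021115

P(3.7) = 4×L_0(3.7) + 20×L_1(3.7) + (-6)×L_2(3.7) + (-15)×L_3(3.7) + (-2)×L_4(3.7)
P(3.7) = 11.517236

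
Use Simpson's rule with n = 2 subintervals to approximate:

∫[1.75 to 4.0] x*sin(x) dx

f(x) = x*sin(x)
a = 1.75, b = 4.0, n = 2
h = (b - a)/n = 1.125000

Simpson's rule: (h/3)[f(x₀) + 4f(x₁) + 2f(x₂) + ... + f(xₙ)]

x_0 = 1.7500, f(x_0) = 1.721975, coefficient = 1
x_1 = 2.8750, f(x_1) = 0.757407, coefficient = 4
x_2 = 4.0000, f(x_2) = -3.027210, coefficient = 1

I ≈ (1.125000/3) × 1.724394 = 0.646648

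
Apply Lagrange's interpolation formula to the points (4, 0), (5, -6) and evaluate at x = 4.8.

Lagrange interpolation formula:
P(x) = Σ yᵢ × Lᵢ(x)
where Lᵢ(x) = Π_{j≠i} (x - xⱼ)/(xᵢ - xⱼ)

L_0(4.8) = (4.8 - 5)/(4 - 5) = 0.200000
L_1(4.8) = (4.8 - 4)/(5 - 4) = 0.800000

P(4.8) = 0×L_0(4.8) + (-6)×L_1(4.8)
P(4.8) = -4.800000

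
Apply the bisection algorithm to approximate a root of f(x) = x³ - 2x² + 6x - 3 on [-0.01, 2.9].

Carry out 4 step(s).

f(x) = x³ - 2x² + 6x - 3
Initial interval: [-0.01, 2.9]

Iteration 1:
  c_1 = (-0.010000 + 2.900000)/2 = 1.445000
  f(c_1) = f(1.445000) = 4.511146
  f(a) × f(c) < 0, new interval: [-0.010000, 1.445000]
Iteration 2:
  c_2 = (-0.010000 + 1.445000)/2 = 0.717500
  f(c_2) = f(0.717500) = 0.644761
  f(a) × f(c) < 0, new interval: [-0.010000, 0.717500]
Iteration 3:
  c_3 = (-0.010000 + 0.717500)/2 = 0.353750
  f(c_3) = f(0.353750) = -1.083510
  f(a) × f(c) ≥ 0, new interval: [0.353750, 0.717500]
Iteration 4:
  c_4 = (0.353750 + 0.717500)/2 = 0.535625
  f(c_4) = f(0.535625) = -0.206371
  f(a) × f(c) ≥ 0, new interval: [0.535625, 0.717500]

After 4 iteration(s), the approximation is c_4 = 0.535625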